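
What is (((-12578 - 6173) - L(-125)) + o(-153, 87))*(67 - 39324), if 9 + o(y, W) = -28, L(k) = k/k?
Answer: 737599773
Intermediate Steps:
L(k) = 1
o(y, W) = -37 (o(y, W) = -9 - 28 = -37)
(((-12578 - 6173) - L(-125)) + o(-153, 87))*(67 - 39324) = (((-12578 - 6173) - 1*1) - 37)*(67 - 39324) = ((-18751 - 1) - 37)*(-39257) = (-18752 - 37)*(-39257) = -18789*(-39257) = 737599773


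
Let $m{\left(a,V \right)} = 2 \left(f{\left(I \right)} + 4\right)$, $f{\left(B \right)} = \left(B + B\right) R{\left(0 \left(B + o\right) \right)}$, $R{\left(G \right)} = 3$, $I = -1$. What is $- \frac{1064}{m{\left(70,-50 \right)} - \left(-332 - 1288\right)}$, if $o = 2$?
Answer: $- \frac{133}{202} \approx -0.65842$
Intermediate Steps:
$f{\left(B \right)} = 6 B$ ($f{\left(B \right)} = \left(B + B\right) 3 = 2 B 3 = 6 B$)
$m{\left(a,V \right)} = -4$ ($m{\left(a,V \right)} = 2 \left(6 \left(-1\right) + 4\right) = 2 \left(-6 + 4\right) = 2 \left(-2\right) = -4$)
$- \frac{1064}{m{\left(70,-50 \right)} - \left(-332 - 1288\right)} = - \frac{1064}{-4 - \left(-332 - 1288\right)} = - \frac{1064}{-4 - -1620} = - \frac{1064}{-4 + 1620} = - \frac{1064}{1616} = \left(-1064\right) \frac{1}{1616} = - \frac{133}{202}$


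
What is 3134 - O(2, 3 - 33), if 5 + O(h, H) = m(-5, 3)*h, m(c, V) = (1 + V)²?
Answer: 3107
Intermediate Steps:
O(h, H) = -5 + 16*h (O(h, H) = -5 + (1 + 3)²*h = -5 + 4²*h = -5 + 16*h)
3134 - O(2, 3 - 33) = 3134 - (-5 + 16*2) = 3134 - (-5 + 32) = 3134 - 1*27 = 3134 - 27 = 3107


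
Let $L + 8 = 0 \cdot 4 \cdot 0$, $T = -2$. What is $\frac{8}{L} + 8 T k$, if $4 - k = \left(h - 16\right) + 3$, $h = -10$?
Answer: $-433$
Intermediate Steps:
$L = -8$ ($L = -8 + 0 \cdot 4 \cdot 0 = -8 + 0 \cdot 0 = -8 + 0 = -8$)
$k = 27$ ($k = 4 - \left(\left(-10 - 16\right) + 3\right) = 4 - \left(-26 + 3\right) = 4 - -23 = 4 + 23 = 27$)
$\frac{8}{L} + 8 T k = \frac{8}{-8} + 8 \left(-2\right) 27 = 8 \left(- \frac{1}{8}\right) - 432 = -1 - 432 = -433$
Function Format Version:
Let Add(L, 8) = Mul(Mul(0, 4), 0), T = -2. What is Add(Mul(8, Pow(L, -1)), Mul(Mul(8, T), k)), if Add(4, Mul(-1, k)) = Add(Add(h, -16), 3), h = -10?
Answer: -433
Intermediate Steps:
L = -8 (L = Add(-8, Mul(Mul(0, 4), 0)) = Add(-8, Mul(0, 0)) = Add(-8, 0) = -8)
k = 27 (k = Add(4, Mul(-1, Add(Add(-10, -16), 3))) = Add(4, Mul(-1, Add(-26, 3))) = Add(4, Mul(-1, -23)) = Add(4, 23) = 27)
Add(Mul(8, Pow(L, -1)), Mul(Mul(8, T), k)) = Add(Mul(8, Pow(-8, -1)), Mul(Mul(8, -2), 27)) = Add(Mul(8, Rational(-1, 8)), Mul(-16, 27)) = Add(-1, -432) = -433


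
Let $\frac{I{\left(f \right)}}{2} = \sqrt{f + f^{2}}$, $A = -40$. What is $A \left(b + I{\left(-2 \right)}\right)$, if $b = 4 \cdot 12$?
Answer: $-1920 - 80 \sqrt{2} \approx -2033.1$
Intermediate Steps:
$b = 48$
$I{\left(f \right)} = 2 \sqrt{f + f^{2}}$
$A \left(b + I{\left(-2 \right)}\right) = - 40 \left(48 + 2 \sqrt{- 2 \left(1 - 2\right)}\right) = - 40 \left(48 + 2 \sqrt{\left(-2\right) \left(-1\right)}\right) = - 40 \left(48 + 2 \sqrt{2}\right) = -1920 - 80 \sqrt{2}$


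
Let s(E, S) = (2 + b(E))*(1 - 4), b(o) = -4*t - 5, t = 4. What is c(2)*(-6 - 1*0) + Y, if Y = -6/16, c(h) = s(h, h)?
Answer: -2739/8 ≈ -342.38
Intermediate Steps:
b(o) = -21 (b(o) = -4*4 - 5 = -16 - 5 = -21)
s(E, S) = 57 (s(E, S) = (2 - 21)*(1 - 4) = -19*(-3) = 57)
c(h) = 57
Y = -3/8 (Y = -6*1/16 = -3/8 ≈ -0.37500)
c(2)*(-6 - 1*0) + Y = 57*(-6 - 1*0) - 3/8 = 57*(-6 + 0) - 3/8 = 57*(-6) - 3/8 = -342 - 3/8 = -2739/8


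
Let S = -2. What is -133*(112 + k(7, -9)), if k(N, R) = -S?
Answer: -15162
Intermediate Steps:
k(N, R) = 2 (k(N, R) = -1*(-2) = 2)
-133*(112 + k(7, -9)) = -133*(112 + 2) = -133*114 = -15162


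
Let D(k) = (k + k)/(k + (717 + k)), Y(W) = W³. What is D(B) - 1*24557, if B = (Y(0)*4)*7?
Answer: -24557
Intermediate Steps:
B = 0 (B = (0³*4)*7 = (0*4)*7 = 0*7 = 0)
D(k) = 2*k/(717 + 2*k) (D(k) = (2*k)/(717 + 2*k) = 2*k/(717 + 2*k))
D(B) - 1*24557 = 2*0/(717 + 2*0) - 1*24557 = 2*0/(717 + 0) - 24557 = 2*0/717 - 24557 = 2*0*(1/717) - 24557 = 0 - 24557 = -24557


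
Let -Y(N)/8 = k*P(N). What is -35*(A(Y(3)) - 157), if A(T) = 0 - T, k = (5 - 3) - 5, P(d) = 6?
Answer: 10535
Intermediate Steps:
k = -3 (k = 2 - 5 = -3)
Y(N) = 144 (Y(N) = -(-24)*6 = -8*(-18) = 144)
A(T) = -T
-35*(A(Y(3)) - 157) = -35*(-1*144 - 157) = -35*(-144 - 157) = -35*(-301) = 10535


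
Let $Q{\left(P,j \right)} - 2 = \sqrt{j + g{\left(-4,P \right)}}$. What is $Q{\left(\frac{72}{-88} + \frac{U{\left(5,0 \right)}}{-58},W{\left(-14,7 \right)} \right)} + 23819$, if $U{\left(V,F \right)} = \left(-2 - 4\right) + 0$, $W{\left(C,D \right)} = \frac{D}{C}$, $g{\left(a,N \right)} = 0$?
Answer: $23821 + \frac{i \sqrt{2}}{2} \approx 23821.0 + 0.70711 i$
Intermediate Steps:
$U{\left(V,F \right)} = -6$ ($U{\left(V,F \right)} = -6 + 0 = -6$)
$Q{\left(P,j \right)} = 2 + \sqrt{j}$ ($Q{\left(P,j \right)} = 2 + \sqrt{j + 0} = 2 + \sqrt{j}$)
$Q{\left(\frac{72}{-88} + \frac{U{\left(5,0 \right)}}{-58},W{\left(-14,7 \right)} \right)} + 23819 = \left(2 + \sqrt{\frac{7}{-14}}\right) + 23819 = \left(2 + \sqrt{7 \left(- \frac{1}{14}\right)}\right) + 23819 = \left(2 + \sqrt{- \frac{1}{2}}\right) + 23819 = \left(2 + \frac{i \sqrt{2}}{2}\right) + 23819 = 23821 + \frac{i \sqrt{2}}{2}$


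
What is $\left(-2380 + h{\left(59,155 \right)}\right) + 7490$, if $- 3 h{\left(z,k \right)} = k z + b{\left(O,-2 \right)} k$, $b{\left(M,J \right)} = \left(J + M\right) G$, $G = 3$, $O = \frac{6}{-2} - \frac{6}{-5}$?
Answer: $\frac{7952}{3} \approx 2650.7$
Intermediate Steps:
$O = - \frac{9}{5}$ ($O = 6 \left(- \frac{1}{2}\right) - - \frac{6}{5} = -3 + \frac{6}{5} = - \frac{9}{5} \approx -1.8$)
$b{\left(M,J \right)} = 3 J + 3 M$ ($b{\left(M,J \right)} = \left(J + M\right) 3 = 3 J + 3 M$)
$h{\left(z,k \right)} = \frac{19 k}{5} - \frac{k z}{3}$ ($h{\left(z,k \right)} = - \frac{k z + \left(3 \left(-2\right) + 3 \left(- \frac{9}{5}\right)\right) k}{3} = - \frac{k z + \left(-6 - \frac{27}{5}\right) k}{3} = - \frac{k z - \frac{57 k}{5}}{3} = - \frac{- \frac{57 k}{5} + k z}{3} = \frac{19 k}{5} - \frac{k z}{3}$)
$\left(-2380 + h{\left(59,155 \right)}\right) + 7490 = \left(-2380 + \frac{1}{15} \cdot 155 \left(57 - 295\right)\right) + 7490 = \left(-2380 + \frac{1}{15} \cdot 155 \left(-238\right)\right) + 7490 = \left(-2380 - \frac{7378}{3}\right) + 7490 = - \frac{14518}{3} + 7490 = \frac{7952}{3}$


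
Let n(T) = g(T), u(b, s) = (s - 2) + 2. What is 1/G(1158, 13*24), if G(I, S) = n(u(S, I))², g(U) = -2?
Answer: ¼ ≈ 0.25000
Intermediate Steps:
u(b, s) = s (u(b, s) = (-2 + s) + 2 = s)
n(T) = -2
G(I, S) = 4 (G(I, S) = (-2)² = 4)
1/G(1158, 13*24) = 1/4 = ¼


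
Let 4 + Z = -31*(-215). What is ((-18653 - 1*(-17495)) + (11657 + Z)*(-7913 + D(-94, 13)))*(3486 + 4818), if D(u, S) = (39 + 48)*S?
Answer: -1031637757536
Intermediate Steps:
Z = 6661 (Z = -4 - 31*(-215) = -4 + 6665 = 6661)
D(u, S) = 87*S
((-18653 - 1*(-17495)) + (11657 + Z)*(-7913 + D(-94, 13)))*(3486 + 4818) = ((-18653 - 1*(-17495)) + (11657 + 6661)*(-7913 + 87*13))*(3486 + 4818) = ((-18653 + 17495) + 18318*(-7913 + 1131))*8304 = (-1158 + 18318*(-6782))*8304 = (-1158 - 124232676)*8304 = -124233834*8304 = -1031637757536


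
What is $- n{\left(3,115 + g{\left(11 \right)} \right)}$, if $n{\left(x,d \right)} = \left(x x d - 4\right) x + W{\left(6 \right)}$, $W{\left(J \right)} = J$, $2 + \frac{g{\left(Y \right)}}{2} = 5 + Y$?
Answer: $-3855$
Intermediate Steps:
$g{\left(Y \right)} = 6 + 2 Y$ ($g{\left(Y \right)} = -4 + 2 \left(5 + Y\right) = -4 + \left(10 + 2 Y\right) = 6 + 2 Y$)
$n{\left(x,d \right)} = 6 + x \left(-4 + d x^{2}\right)$ ($n{\left(x,d \right)} = \left(x x d - 4\right) x + 6 = \left(x^{2} d - 4\right) x + 6 = \left(d x^{2} - 4\right) x + 6 = \left(-4 + d x^{2}\right) x + 6 = x \left(-4 + d x^{2}\right) + 6 = 6 + x \left(-4 + d x^{2}\right)$)
$- n{\left(3,115 + g{\left(11 \right)} \right)} = - (6 - 12 + \left(115 + \left(6 + 2 \cdot 11\right)\right) 3^{3}) = - (6 - 12 + \left(115 + \left(6 + 22\right)\right) 27) = - (6 - 12 + \left(115 + 28\right) 27) = - (6 - 12 + 143 \cdot 27) = - (6 - 12 + 3861) = \left(-1\right) 3855 = -3855$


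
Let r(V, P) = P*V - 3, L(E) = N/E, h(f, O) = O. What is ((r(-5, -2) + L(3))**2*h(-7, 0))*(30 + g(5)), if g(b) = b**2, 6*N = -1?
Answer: 0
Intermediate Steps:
N = -1/6 (N = (1/6)*(-1) = -1/6 ≈ -0.16667)
L(E) = -1/(6*E)
r(V, P) = -3 + P*V
((r(-5, -2) + L(3))**2*h(-7, 0))*(30 + g(5)) = (((-3 - 2*(-5)) - 1/6/3)**2*0)*(30 + 5**2) = (((-3 + 10) - 1/6*1/3)**2*0)*(30 + 25) = ((7 - 1/18)**2*0)*55 = ((125/18)**2*0)*55 = ((15625/324)*0)*55 = 0*55 = 0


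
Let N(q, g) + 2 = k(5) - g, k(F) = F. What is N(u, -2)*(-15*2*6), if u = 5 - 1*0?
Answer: -900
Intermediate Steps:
u = 5 (u = 5 + 0 = 5)
N(q, g) = 3 - g (N(q, g) = -2 + (5 - g) = 3 - g)
N(u, -2)*(-15*2*6) = (3 - 1*(-2))*(-15*2*6) = (3 + 2)*(-30*6) = 5*(-180) = -900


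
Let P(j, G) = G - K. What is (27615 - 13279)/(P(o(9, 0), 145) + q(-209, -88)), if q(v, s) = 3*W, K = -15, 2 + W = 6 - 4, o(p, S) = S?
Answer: 448/5 ≈ 89.600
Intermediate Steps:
W = 0 (W = -2 + (6 - 4) = -2 + 2 = 0)
q(v, s) = 0 (q(v, s) = 3*0 = 0)
P(j, G) = 15 + G (P(j, G) = G - 1*(-15) = G + 15 = 15 + G)
(27615 - 13279)/(P(o(9, 0), 145) + q(-209, -88)) = (27615 - 13279)/((15 + 145) + 0) = 14336/(160 + 0) = 14336/160 = 14336*(1/160) = 448/5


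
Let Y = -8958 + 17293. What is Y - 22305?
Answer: -13970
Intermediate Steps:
Y = 8335
Y - 22305 = 8335 - 22305 = -13970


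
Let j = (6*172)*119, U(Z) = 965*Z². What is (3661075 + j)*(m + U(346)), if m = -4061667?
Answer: 421767767712059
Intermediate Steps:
j = 122808 (j = 1032*119 = 122808)
(3661075 + j)*(m + U(346)) = (3661075 + 122808)*(-4061667 + 965*346²) = 3783883*(-4061667 + 965*119716) = 3783883*(-4061667 + 115525940) = 3783883*111464273 = 421767767712059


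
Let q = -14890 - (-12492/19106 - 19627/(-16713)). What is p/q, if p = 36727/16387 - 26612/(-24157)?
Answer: -30182561816562441/134446185085754524591 ≈ -0.00022450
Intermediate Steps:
p = 189043569/56551537 (p = 36727*(1/16387) - 26612*(-1/24157) = 36727/16387 + 26612/24157 = 189043569/56551537 ≈ 3.3429)
q = -2377409920543/159659289 (q = -14890 - (-12492*1/19106 - 19627*(-1/16713)) = -14890 - (-6246/9553 + 19627/16713) = -14890 - 1*83107333/159659289 = -14890 - 83107333/159659289 = -2377409920543/159659289 ≈ -14891.)
p/q = 189043569/(56551537*(-2377409920543/159659289)) = (189043569/56551537)*(-159659289/2377409920543) = -30182561816562441/134446185085754524591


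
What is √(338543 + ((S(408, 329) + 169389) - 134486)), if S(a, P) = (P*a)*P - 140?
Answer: √44535634 ≈ 6673.5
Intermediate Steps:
S(a, P) = -140 + a*P² (S(a, P) = a*P² - 140 = -140 + a*P²)
√(338543 + ((S(408, 329) + 169389) - 134486)) = √(338543 + (((-140 + 408*329²) + 169389) - 134486)) = √(338543 + (((-140 + 408*108241) + 169389) - 134486)) = √(338543 + (((-140 + 44162328) + 169389) - 134486)) = √(338543 + ((44162188 + 169389) - 134486)) = √(338543 + (44331577 - 134486)) = √(338543 + 44197091) = √44535634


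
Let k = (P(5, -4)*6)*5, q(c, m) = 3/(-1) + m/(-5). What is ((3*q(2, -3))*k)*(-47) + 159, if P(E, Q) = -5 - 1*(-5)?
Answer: 159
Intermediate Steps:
P(E, Q) = 0 (P(E, Q) = -5 + 5 = 0)
q(c, m) = -3 - m/5 (q(c, m) = 3*(-1) + m*(-1/5) = -3 - m/5)
k = 0 (k = (0*6)*5 = 0*5 = 0)
((3*q(2, -3))*k)*(-47) + 159 = ((3*(-3 - 1/5*(-3)))*0)*(-47) + 159 = ((3*(-3 + 3/5))*0)*(-47) + 159 = ((3*(-12/5))*0)*(-47) + 159 = -36/5*0*(-47) + 159 = 0*(-47) + 159 = 0 + 159 = 159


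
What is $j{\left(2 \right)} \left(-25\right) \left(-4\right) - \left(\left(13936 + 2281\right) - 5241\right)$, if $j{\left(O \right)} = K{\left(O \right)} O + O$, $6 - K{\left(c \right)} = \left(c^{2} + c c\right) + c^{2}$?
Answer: $-11976$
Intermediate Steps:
$K{\left(c \right)} = 6 - 3 c^{2}$ ($K{\left(c \right)} = 6 - \left(\left(c^{2} + c c\right) + c^{2}\right) = 6 - \left(\left(c^{2} + c^{2}\right) + c^{2}\right) = 6 - \left(2 c^{2} + c^{2}\right) = 6 - 3 c^{2}$)
$j{\left(O \right)} = O + O \left(6 - 3 O^{2}\right)$ ($j{\left(O \right)} = \left(6 - 3 O^{2}\right) O + O = O \left(6 - 3 O^{2}\right) + O = O + O \left(6 - 3 O^{2}\right)$)
$j{\left(2 \right)} \left(-25\right) \left(-4\right) - \left(\left(13936 + 2281\right) - 5241\right) = 2 \left(7 - 3 \cdot 2^{2}\right) \left(-25\right) \left(-4\right) - \left(\left(13936 + 2281\right) - 5241\right) = 2 \left(7 - 12\right) \left(-25\right) \left(-4\right) - \left(16217 - 5241\right) = 2 \left(7 - 12\right) \left(-25\right) \left(-4\right) - 10976 = 2 \left(-5\right) \left(-25\right) \left(-4\right) - 10976 = \left(-10\right) \left(-25\right) \left(-4\right) - 10976 = 250 \left(-4\right) - 10976 = -1000 - 10976 = -11976$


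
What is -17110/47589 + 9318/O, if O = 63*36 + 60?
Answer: 2319553/636708 ≈ 3.6430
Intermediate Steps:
O = 2328 (O = 2268 + 60 = 2328)
-17110/47589 + 9318/O = -17110/47589 + 9318/2328 = -17110*1/47589 + 9318*(1/2328) = -590/1641 + 1553/388 = 2319553/636708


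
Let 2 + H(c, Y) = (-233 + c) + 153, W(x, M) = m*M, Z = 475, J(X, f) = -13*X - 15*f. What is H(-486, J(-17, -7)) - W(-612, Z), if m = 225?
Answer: -107443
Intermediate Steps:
J(X, f) = -15*f - 13*X
W(x, M) = 225*M
H(c, Y) = -82 + c (H(c, Y) = -2 + ((-233 + c) + 153) = -2 + (-80 + c) = -82 + c)
H(-486, J(-17, -7)) - W(-612, Z) = (-82 - 486) - 225*475 = -568 - 1*106875 = -568 - 106875 = -107443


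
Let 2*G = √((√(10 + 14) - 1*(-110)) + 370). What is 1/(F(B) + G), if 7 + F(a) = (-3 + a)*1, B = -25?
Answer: -1/(35 - √(480 + 2*√6)/2) ≈ -0.041684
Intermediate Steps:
F(a) = -10 + a (F(a) = -7 + (-3 + a)*1 = -7 + (-3 + a) = -10 + a)
G = √(480 + 2*√6)/2 (G = √((√(10 + 14) - 1*(-110)) + 370)/2 = √((√24 + 110) + 370)/2 = √((2*√6 + 110) + 370)/2 = √((110 + 2*√6) + 370)/2 = √(480 + 2*√6)/2 ≈ 11.010)
1/(F(B) + G) = 1/((-10 - 25) + √(480 + 2*√6)/2) = 1/(-35 + √(480 + 2*√6)/2)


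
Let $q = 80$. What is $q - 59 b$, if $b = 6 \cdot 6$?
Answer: $-2044$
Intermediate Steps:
$b = 36$
$q - 59 b = 80 - 2124 = -2044$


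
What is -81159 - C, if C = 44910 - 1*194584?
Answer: 68515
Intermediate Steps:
C = -149674 (C = 44910 - 194584 = -149674)
-81159 - C = -81159 - 1*(-149674) = -81159 + 149674 = 68515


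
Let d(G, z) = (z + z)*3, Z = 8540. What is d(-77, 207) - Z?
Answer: -7298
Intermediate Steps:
d(G, z) = 6*z (d(G, z) = (2*z)*3 = 6*z)
d(-77, 207) - Z = 6*207 - 1*8540 = 1242 - 8540 = -7298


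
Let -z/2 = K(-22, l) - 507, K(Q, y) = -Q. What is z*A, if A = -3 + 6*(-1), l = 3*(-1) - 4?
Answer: -8730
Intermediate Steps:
l = -7 (l = -3 - 4 = -7)
z = 970 (z = -2*(-1*(-22) - 507) = -2*(22 - 507) = -2*(-485) = 970)
A = -9 (A = -3 - 6 = -9)
z*A = 970*(-9) = -8730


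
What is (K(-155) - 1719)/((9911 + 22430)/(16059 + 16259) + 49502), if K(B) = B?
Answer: -60563932/1599837977 ≈ -0.037856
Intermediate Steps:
(K(-155) - 1719)/((9911 + 22430)/(16059 + 16259) + 49502) = (-155 - 1719)/((9911 + 22430)/(16059 + 16259) + 49502) = -1874/(32341/32318 + 49502) = -1874/1599837977/32318 = -1874*32318/1599837977 = -60563932/1599837977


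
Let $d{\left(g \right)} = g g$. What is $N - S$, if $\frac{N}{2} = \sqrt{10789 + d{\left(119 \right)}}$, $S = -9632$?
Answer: $9632 + 10 \sqrt{998} \approx 9947.9$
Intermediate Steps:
$d{\left(g \right)} = g^{2}$
$N = 10 \sqrt{998}$ ($N = 2 \sqrt{10789 + 119^{2}} = 2 \sqrt{10789 + 14161} = 2 \sqrt{24950} = 2 \cdot 5 \sqrt{998} = 10 \sqrt{998} \approx 315.91$)
$N - S = 10 \sqrt{998} - -9632 = 10 \sqrt{998} + 9632 = 9632 + 10 \sqrt{998}$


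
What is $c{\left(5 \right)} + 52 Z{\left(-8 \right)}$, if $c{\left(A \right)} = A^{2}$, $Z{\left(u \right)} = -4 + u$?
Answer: $-599$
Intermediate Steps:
$c{\left(5 \right)} + 52 Z{\left(-8 \right)} = 5^{2} + 52 \left(-4 - 8\right) = 25 + 52 \left(-12\right) = 25 - 624 = -599$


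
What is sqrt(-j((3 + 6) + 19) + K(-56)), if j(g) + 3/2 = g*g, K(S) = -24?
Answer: I*sqrt(3226)/2 ≈ 28.399*I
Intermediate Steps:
j(g) = -3/2 + g**2 (j(g) = -3/2 + g*g = -3/2 + g**2)
sqrt(-j((3 + 6) + 19) + K(-56)) = sqrt(-(-3/2 + ((3 + 6) + 19)**2) - 24) = sqrt(-(-3/2 + (9 + 19)**2) - 24) = sqrt(-(-3/2 + 28**2) - 24) = sqrt(-(-3/2 + 784) - 24) = sqrt(-1*1565/2 - 24) = sqrt(-1565/2 - 24) = sqrt(-1613/2) = I*sqrt(3226)/2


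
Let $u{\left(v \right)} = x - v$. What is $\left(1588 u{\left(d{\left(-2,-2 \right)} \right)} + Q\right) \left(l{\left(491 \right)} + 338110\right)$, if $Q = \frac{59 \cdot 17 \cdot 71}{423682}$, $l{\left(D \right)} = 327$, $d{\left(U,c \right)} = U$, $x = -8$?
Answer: $- \frac{1366192627329871}{423682} \approx -3.2246 \cdot 10^{9}$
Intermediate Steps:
$u{\left(v \right)} = -8 - v$
$Q = \frac{71213}{423682}$ ($Q = 1003 \cdot 71 \cdot \frac{1}{423682} = 71213 \cdot \frac{1}{423682} = \frac{71213}{423682} \approx 0.16808$)
$\left(1588 u{\left(d{\left(-2,-2 \right)} \right)} + Q\right) \left(l{\left(491 \right)} + 338110\right) = \left(1588 \left(-8 - -2\right) + \frac{71213}{423682}\right) \left(327 + 338110\right) = \left(1588 \left(-8 + 2\right) + \frac{71213}{423682}\right) 338437 = \left(1588 \left(-6\right) + \frac{71213}{423682}\right) 338437 = \left(-9528 + \frac{71213}{423682}\right) 338437 = \left(- \frac{4036770883}{423682}\right) 338437 = - \frac{1366192627329871}{423682}$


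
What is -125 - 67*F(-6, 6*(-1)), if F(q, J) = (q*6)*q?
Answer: -14597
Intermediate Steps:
F(q, J) = 6*q² (F(q, J) = (6*q)*q = 6*q²)
-125 - 67*F(-6, 6*(-1)) = -125 - 402*(-6)² = -125 - 402*36 = -125 - 67*216 = -125 - 14472 = -14597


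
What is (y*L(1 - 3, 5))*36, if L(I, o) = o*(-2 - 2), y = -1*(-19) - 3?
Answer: -11520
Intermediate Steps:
y = 16 (y = 19 - 3 = 16)
L(I, o) = -4*o (L(I, o) = o*(-4) = -4*o)
(y*L(1 - 3, 5))*36 = (16*(-4*5))*36 = (16*(-20))*36 = -320*36 = -11520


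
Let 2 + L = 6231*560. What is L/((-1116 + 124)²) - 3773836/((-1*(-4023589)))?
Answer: 5163023158179/1979734542848 ≈ 2.6079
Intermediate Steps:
L = 3489358 (L = -2 + 6231*560 = -2 + 3489360 = 3489358)
L/((-1116 + 124)²) - 3773836/((-1*(-4023589))) = 3489358/((-1116 + 124)²) - 3773836/((-1*(-4023589))) = 3489358/((-992)²) - 3773836/4023589 = 3489358/984064 - 3773836*1/4023589 = 3489358*(1/984064) - 3773836/4023589 = 1744679/492032 - 3773836/4023589 = 5163023158179/1979734542848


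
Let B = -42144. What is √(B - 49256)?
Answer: 10*I*√914 ≈ 302.32*I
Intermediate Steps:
√(B - 49256) = √(-42144 - 49256) = √(-91400) = 10*I*√914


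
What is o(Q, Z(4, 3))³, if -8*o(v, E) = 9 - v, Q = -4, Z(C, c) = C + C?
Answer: -2197/512 ≈ -4.2910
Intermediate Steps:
Z(C, c) = 2*C
o(v, E) = -9/8 + v/8 (o(v, E) = -(9 - v)/8 = -9/8 + v/8)
o(Q, Z(4, 3))³ = (-9/8 + (⅛)*(-4))³ = (-9/8 - ½)³ = (-13/8)³ = -2197/512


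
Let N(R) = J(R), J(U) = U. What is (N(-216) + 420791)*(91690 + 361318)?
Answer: 190523839600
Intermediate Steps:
N(R) = R
(N(-216) + 420791)*(91690 + 361318) = (-216 + 420791)*(91690 + 361318) = 420575*453008 = 190523839600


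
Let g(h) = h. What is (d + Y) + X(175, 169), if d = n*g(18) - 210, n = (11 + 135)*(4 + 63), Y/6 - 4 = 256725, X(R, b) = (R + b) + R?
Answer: 1716759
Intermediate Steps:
X(R, b) = b + 2*R
Y = 1540374 (Y = 24 + 6*256725 = 24 + 1540350 = 1540374)
n = 9782 (n = 146*67 = 9782)
d = 175866 (d = 9782*18 - 210 = 176076 - 210 = 175866)
(d + Y) + X(175, 169) = (175866 + 1540374) + (169 + 2*175) = 1716240 + (169 + 350) = 1716240 + 519 = 1716759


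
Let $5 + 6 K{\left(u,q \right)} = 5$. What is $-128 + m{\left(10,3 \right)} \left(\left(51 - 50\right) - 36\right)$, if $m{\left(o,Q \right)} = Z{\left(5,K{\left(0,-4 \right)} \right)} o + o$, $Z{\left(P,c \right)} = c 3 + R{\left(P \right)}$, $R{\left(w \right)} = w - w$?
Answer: $-478$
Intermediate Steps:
$R{\left(w \right)} = 0$
$K{\left(u,q \right)} = 0$ ($K{\left(u,q \right)} = - \frac{5}{6} + \frac{1}{6} \cdot 5 = - \frac{5}{6} + \frac{5}{6} = 0$)
$Z{\left(P,c \right)} = 3 c$ ($Z{\left(P,c \right)} = c 3 + 0 = 3 c + 0 = 3 c$)
$m{\left(o,Q \right)} = o$ ($m{\left(o,Q \right)} = 3 \cdot 0 o + o = 0 o + o = 0 + o = o$)
$-128 + m{\left(10,3 \right)} \left(\left(51 - 50\right) - 36\right) = -128 + 10 \left(\left(51 - 50\right) - 36\right) = -128 + 10 \left(1 - 36\right) = -128 + 10 \left(-35\right) = -128 - 350 = -478$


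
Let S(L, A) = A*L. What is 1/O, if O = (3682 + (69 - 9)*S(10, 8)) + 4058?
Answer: 1/12540 ≈ 7.9745e-5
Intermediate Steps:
O = 12540 (O = (3682 + (69 - 9)*(8*10)) + 4058 = (3682 + 60*80) + 4058 = (3682 + 4800) + 4058 = 8482 + 4058 = 12540)
1/O = 1/12540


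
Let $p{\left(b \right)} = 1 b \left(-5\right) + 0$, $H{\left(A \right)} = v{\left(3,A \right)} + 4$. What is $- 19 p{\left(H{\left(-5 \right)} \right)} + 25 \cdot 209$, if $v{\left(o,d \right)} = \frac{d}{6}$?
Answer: $\frac{33155}{6} \approx 5525.8$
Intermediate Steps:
$v{\left(o,d \right)} = \frac{d}{6}$ ($v{\left(o,d \right)} = d \frac{1}{6} = \frac{d}{6}$)
$H{\left(A \right)} = 4 + \frac{A}{6}$ ($H{\left(A \right)} = \frac{A}{6} + 4 = 4 + \frac{A}{6}$)
$p{\left(b \right)} = - 5 b$ ($p{\left(b \right)} = b \left(-5\right) + 0 = - 5 b + 0 = - 5 b$)
$- 19 p{\left(H{\left(-5 \right)} \right)} + 25 \cdot 209 = - 19 \left(- 5 \left(4 + \frac{1}{6} \left(-5\right)\right)\right) + 25 \cdot 209 = - 19 \left(- 5 \left(4 - \frac{5}{6}\right)\right) + 5225 = - 19 \left(\left(-5\right) \frac{19}{6}\right) + 5225 = \left(-19\right) \left(- \frac{95}{6}\right) + 5225 = \frac{1805}{6} + 5225 = \frac{33155}{6}$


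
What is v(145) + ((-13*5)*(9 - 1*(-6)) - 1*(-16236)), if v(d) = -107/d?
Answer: 2212738/145 ≈ 15260.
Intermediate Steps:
v(145) + ((-13*5)*(9 - 1*(-6)) - 1*(-16236)) = -107/145 + ((-13*5)*(9 - 1*(-6)) - 1*(-16236)) = -107*1/145 + (-65*(9 + 6) + 16236) = -107/145 + (-65*15 + 16236) = -107/145 + (-975 + 16236) = -107/145 + 15261 = 2212738/145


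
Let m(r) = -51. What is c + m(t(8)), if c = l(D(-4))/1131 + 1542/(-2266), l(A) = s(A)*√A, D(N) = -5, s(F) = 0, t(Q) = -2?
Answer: -58554/1133 ≈ -51.680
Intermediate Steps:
l(A) = 0 (l(A) = 0*√A = 0)
c = -771/1133 (c = 0/1131 + 1542/(-2266) = 0*(1/1131) + 1542*(-1/2266) = 0 - 771/1133 = -771/1133 ≈ -0.68049)
c + m(t(8)) = -771/1133 - 51 = -58554/1133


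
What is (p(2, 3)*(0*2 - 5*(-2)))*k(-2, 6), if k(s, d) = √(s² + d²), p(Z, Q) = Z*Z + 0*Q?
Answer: 80*√10 ≈ 252.98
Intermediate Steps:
p(Z, Q) = Z² (p(Z, Q) = Z² + 0 = Z²)
k(s, d) = √(d² + s²)
(p(2, 3)*(0*2 - 5*(-2)))*k(-2, 6) = (2²*(0*2 - 5*(-2)))*√(6² + (-2)²) = (4*(0 + 10))*√(36 + 4) = (4*10)*√40 = 40*(2*√10) = 80*√10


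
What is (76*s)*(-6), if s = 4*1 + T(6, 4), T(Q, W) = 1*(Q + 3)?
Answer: -5928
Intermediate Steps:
T(Q, W) = 3 + Q (T(Q, W) = 1*(3 + Q) = 3 + Q)
s = 13 (s = 4*1 + (3 + 6) = 4 + 9 = 13)
(76*s)*(-6) = (76*13)*(-6) = 988*(-6) = -5928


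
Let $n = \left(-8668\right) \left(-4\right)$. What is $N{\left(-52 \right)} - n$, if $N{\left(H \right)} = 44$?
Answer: $-34628$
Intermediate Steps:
$n = 34672$
$N{\left(-52 \right)} - n = 44 - 34672 = -34628$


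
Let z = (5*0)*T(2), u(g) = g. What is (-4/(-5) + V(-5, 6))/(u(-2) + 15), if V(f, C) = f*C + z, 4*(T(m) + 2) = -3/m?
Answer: -146/65 ≈ -2.2462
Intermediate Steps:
T(m) = -2 - 3/(4*m) (T(m) = -2 + (-3/m)/4 = -2 - 3/(4*m))
z = 0 (z = (5*0)*(-2 - ¾/2) = 0*(-2 - ¾*½) = 0*(-2 - 3/8) = 0*(-19/8) = 0)
V(f, C) = C*f (V(f, C) = f*C + 0 = C*f + 0 = C*f)
(-4/(-5) + V(-5, 6))/(u(-2) + 15) = (-4/(-5) + 6*(-5))/(-2 + 15) = (-4*(-⅕) - 30)/13 = (⅘ - 30)*(1/13) = -146/5*1/13 = -146/65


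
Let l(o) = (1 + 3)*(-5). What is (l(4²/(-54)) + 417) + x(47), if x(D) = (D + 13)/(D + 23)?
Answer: 2785/7 ≈ 397.86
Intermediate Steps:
x(D) = (13 + D)/(23 + D)
l(o) = -20 (l(o) = 4*(-5) = -20)
(l(4²/(-54)) + 417) + x(47) = (-20 + 417) + (13 + 47)/(23 + 47) = 397 + 60/70 = 397 + (1/70)*60 = 397 + 6/7 = 2785/7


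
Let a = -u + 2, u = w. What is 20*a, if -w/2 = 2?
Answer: 120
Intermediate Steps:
w = -4 (w = -2*2 = -4)
u = -4
a = 6 (a = -1*(-4) + 2 = 4 + 2 = 6)
20*a = 20*6 = 120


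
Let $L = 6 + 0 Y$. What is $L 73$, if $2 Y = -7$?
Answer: $438$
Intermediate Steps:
$Y = - \frac{7}{2}$ ($Y = \frac{1}{2} \left(-7\right) = - \frac{7}{2} \approx -3.5$)
$L = 6$ ($L = 6 + 0 \left(- \frac{7}{2}\right) = 6 + 0 = 6$)
$L 73 = 6 \cdot 73 = 438$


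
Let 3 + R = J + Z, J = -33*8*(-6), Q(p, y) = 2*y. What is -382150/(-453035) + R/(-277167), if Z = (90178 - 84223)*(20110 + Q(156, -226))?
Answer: -320779453139/761008193 ≈ -421.52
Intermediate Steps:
J = 1584 (J = -264*(-6) = 1584)
Z = 117063390 (Z = (90178 - 84223)*(20110 + 2*(-226)) = 5955*(20110 - 452) = 5955*19658 = 117063390)
R = 117064971 (R = -3 + (1584 + 117063390) = -3 + 117064974 = 117064971)
-382150/(-453035) + R/(-277167) = -382150/(-453035) + 117064971/(-277167) = -382150*(-1/453035) + 117064971*(-1/277167) = 76430/90607 - 39021657/92389 = -320779453139/761008193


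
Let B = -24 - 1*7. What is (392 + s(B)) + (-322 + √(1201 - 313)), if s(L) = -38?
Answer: 32 + 2*√222 ≈ 61.799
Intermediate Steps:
B = -31 (B = -24 - 7 = -31)
(392 + s(B)) + (-322 + √(1201 - 313)) = (392 - 38) + (-322 + √(1201 - 313)) = 354 + (-322 + √888) = 354 + (-322 + 2*√222) = 32 + 2*√222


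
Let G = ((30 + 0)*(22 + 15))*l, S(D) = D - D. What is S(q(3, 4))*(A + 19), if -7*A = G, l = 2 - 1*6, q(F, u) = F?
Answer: 0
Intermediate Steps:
l = -4 (l = 2 - 6 = -4)
S(D) = 0
G = -4440 (G = ((30 + 0)*(22 + 15))*(-4) = (30*37)*(-4) = 1110*(-4) = -4440)
A = 4440/7 (A = -⅐*(-4440) = 4440/7 ≈ 634.29)
S(q(3, 4))*(A + 19) = 0*(4440/7 + 19) = 0*(4573/7) = 0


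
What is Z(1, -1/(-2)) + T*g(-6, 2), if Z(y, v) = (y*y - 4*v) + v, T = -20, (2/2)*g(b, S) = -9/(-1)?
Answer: -361/2 ≈ -180.50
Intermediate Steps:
g(b, S) = 9 (g(b, S) = -9/(-1) = -9*(-1) = 9)
Z(y, v) = y² - 3*v (Z(y, v) = (y² - 4*v) + v = y² - 3*v)
Z(1, -1/(-2)) + T*g(-6, 2) = (1² - (-3)/(-2)) - 20*9 = (1 - (-3)*(-1)/2) - 180 = (1 - 3*½) - 180 = (1 - 3/2) - 180 = -½ - 180 = -361/2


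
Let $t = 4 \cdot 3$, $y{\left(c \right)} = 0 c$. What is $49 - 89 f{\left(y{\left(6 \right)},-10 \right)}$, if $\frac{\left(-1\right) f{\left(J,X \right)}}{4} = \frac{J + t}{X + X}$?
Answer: $- \frac{823}{5} \approx -164.6$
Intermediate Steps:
$y{\left(c \right)} = 0$
$t = 12$
$f{\left(J,X \right)} = - \frac{2 \left(12 + J\right)}{X}$ ($f{\left(J,X \right)} = - 4 \frac{J + 12}{X + X} = - 4 \frac{12 + J}{2 X} = - \frac{2 \left(12 + J\right)}{X}$)
$49 - 89 f{\left(y{\left(6 \right)},-10 \right)} = 49 - 89 \frac{2 \left(-12 - 0\right)}{-10} = 49 - 89 \cdot 2 \left(- \frac{1}{10}\right) \left(-12 + 0\right) = 49 - 89 \cdot 2 \left(- \frac{1}{10}\right) \left(-12\right) = 49 - \frac{1068}{5} = - \frac{823}{5}$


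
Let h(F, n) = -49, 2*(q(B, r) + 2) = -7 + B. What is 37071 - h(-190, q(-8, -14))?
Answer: 37120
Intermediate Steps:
q(B, r) = -11/2 + B/2 (q(B, r) = -2 + (-7 + B)/2 = -2 + (-7/2 + B/2) = -11/2 + B/2)
37071 - h(-190, q(-8, -14)) = 37071 - 1*(-49) = 37071 + 49 = 37120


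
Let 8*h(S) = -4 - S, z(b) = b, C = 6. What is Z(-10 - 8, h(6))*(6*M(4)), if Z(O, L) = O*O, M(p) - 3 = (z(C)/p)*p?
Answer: 17496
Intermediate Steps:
h(S) = -½ - S/8 (h(S) = (-4 - S)/8 = -½ - S/8)
M(p) = 9 (M(p) = 3 + (6/p)*p = 3 + 6 = 9)
Z(O, L) = O²
Z(-10 - 8, h(6))*(6*M(4)) = (-10 - 8)²*(6*9) = (-18)²*54 = 324*54 = 17496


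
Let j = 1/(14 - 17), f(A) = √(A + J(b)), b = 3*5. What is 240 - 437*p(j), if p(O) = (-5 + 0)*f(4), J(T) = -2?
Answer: 240 + 2185*√2 ≈ 3330.1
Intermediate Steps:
b = 15
f(A) = √(-2 + A) (f(A) = √(A - 2) = √(-2 + A))
j = -⅓ (j = 1/(-3) = -⅓ ≈ -0.33333)
p(O) = -5*√2 (p(O) = (-5 + 0)*√(-2 + 4) = -5*√2)
240 - 437*p(j) = 240 - (-2185)*√2 = 240 + 2185*√2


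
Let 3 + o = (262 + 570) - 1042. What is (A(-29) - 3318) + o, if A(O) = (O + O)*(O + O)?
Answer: -167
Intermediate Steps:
o = -213 (o = -3 + ((262 + 570) - 1042) = -3 + (832 - 1042) = -3 - 210 = -213)
A(O) = 4*O² (A(O) = (2*O)*(2*O) = 4*O²)
(A(-29) - 3318) + o = (4*(-29)² - 3318) - 213 = (4*841 - 3318) - 213 = (3364 - 3318) - 213 = 46 - 213 = -167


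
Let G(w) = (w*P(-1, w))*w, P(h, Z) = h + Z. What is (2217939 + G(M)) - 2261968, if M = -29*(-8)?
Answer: 12389315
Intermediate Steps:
M = 232
P(h, Z) = Z + h
G(w) = w**2*(-1 + w) (G(w) = (w*(w - 1))*w = (w*(-1 + w))*w = w**2*(-1 + w))
(2217939 + G(M)) - 2261968 = (2217939 + 232**2*(-1 + 232)) - 2261968 = (2217939 + 53824*231) - 2261968 = (2217939 + 12433344) - 2261968 = 14651283 - 2261968 = 12389315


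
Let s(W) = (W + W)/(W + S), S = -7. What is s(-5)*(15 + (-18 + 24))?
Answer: 35/2 ≈ 17.500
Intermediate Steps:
s(W) = 2*W/(-7 + W) (s(W) = (W + W)/(W - 7) = (2*W)/(-7 + W) = 2*W/(-7 + W))
s(-5)*(15 + (-18 + 24)) = (2*(-5)/(-7 - 5))*(15 + (-18 + 24)) = (2*(-5)/(-12))*(15 + 6) = (2*(-5)*(-1/12))*21 = (⅚)*21 = 35/2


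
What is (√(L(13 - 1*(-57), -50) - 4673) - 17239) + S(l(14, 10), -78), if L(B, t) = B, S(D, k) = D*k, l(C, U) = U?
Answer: -18019 + I*√4603 ≈ -18019.0 + 67.845*I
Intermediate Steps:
(√(L(13 - 1*(-57), -50) - 4673) - 17239) + S(l(14, 10), -78) = (√((13 - 1*(-57)) - 4673) - 17239) + 10*(-78) = (√((13 + 57) - 4673) - 17239) - 780 = (√(70 - 4673) - 17239) - 780 = (√(-4603) - 17239) - 780 = (I*√4603 - 17239) - 780 = (-17239 + I*√4603) - 780 = -18019 + I*√4603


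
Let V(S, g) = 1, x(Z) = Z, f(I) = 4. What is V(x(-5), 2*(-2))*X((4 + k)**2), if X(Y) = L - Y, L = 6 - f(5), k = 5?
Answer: -79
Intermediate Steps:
L = 2 (L = 6 - 1*4 = 6 - 4 = 2)
X(Y) = 2 - Y
V(x(-5), 2*(-2))*X((4 + k)**2) = 1*(2 - (4 + 5)**2) = 1*(2 - 1*9**2) = 1*(2 - 1*81) = 1*(2 - 81) = 1*(-79) = -79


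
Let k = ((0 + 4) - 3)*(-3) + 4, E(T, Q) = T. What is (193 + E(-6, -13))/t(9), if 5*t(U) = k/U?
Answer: 8415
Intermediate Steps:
k = 1 (k = (4 - 3)*(-3) + 4 = 1*(-3) + 4 = -3 + 4 = 1)
t(U) = 1/(5*U) (t(U) = (1/U)/5 = 1/(5*U))
(193 + E(-6, -13))/t(9) = (193 - 6)/(((⅕)/9)) = 187/(((⅕)*(⅑))) = 187/(1/45) = 187*45 = 8415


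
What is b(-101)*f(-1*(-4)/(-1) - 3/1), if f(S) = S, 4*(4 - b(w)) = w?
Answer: -819/4 ≈ -204.75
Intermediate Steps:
b(w) = 4 - w/4
b(-101)*f(-1*(-4)/(-1) - 3/1) = (4 - 1/4*(-101))*(-1*(-4)/(-1) - 3/1) = (4 + 101/4)*(4*(-1) - 3*1) = 117*(-4 - 3)/4 = (117/4)*(-7) = -819/4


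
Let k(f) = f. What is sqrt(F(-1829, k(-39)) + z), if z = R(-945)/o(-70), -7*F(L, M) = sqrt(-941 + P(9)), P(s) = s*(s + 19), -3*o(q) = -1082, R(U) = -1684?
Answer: sqrt(-66961734 - 2048767*I*sqrt(689))/3787 ≈ 0.81221 - 2.3084*I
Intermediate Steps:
o(q) = 1082/3 (o(q) = -1/3*(-1082) = 1082/3)
P(s) = s*(19 + s)
F(L, M) = -I*sqrt(689)/7 (F(L, M) = -sqrt(-941 + 9*(19 + 9))/7 = -sqrt(-941 + 9*28)/7 = -sqrt(-941 + 252)/7 = -I*sqrt(689)/7)
z = -2526/541 (z = -1684/1082/3 = -1684*3/1082 = -2526/541 ≈ -4.6691)
sqrt(F(-1829, k(-39)) + z) = sqrt(-I*sqrt(689)/7 - 2526/541) = sqrt(-2526/541 - I*sqrt(689)/7)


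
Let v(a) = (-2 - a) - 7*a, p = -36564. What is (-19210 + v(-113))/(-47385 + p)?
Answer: 18308/83949 ≈ 0.21808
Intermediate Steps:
v(a) = -2 - 8*a
(-19210 + v(-113))/(-47385 + p) = (-19210 + (-2 - 8*(-113)))/(-47385 - 36564) = (-19210 + (-2 + 904))/(-83949) = (-19210 + 902)*(-1/83949) = -18308*(-1/83949) = 18308/83949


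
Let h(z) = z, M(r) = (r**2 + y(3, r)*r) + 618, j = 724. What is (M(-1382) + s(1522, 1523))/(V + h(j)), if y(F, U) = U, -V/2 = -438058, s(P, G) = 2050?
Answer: 318543/73070 ≈ 4.3594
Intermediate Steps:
V = 876116 (V = -2*(-438058) = 876116)
M(r) = 618 + 2*r**2 (M(r) = (r**2 + r*r) + 618 = (r**2 + r**2) + 618 = 2*r**2 + 618 = 618 + 2*r**2)
(M(-1382) + s(1522, 1523))/(V + h(j)) = ((618 + 2*(-1382)**2) + 2050)/(876116 + 724) = ((618 + 2*1909924) + 2050)/876840 = ((618 + 3819848) + 2050)*(1/876840) = (3820466 + 2050)*(1/876840) = 3822516*(1/876840) = 318543/73070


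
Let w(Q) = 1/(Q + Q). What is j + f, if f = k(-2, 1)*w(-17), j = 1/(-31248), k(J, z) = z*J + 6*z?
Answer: -62513/531216 ≈ -0.11768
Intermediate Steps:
w(Q) = 1/(2*Q)
k(J, z) = 6*z + J*z (k(J, z) = J*z + 6*z = 6*z + J*z)
j = -1/31248 ≈ -3.2002e-5
f = -2/17 (f = (1*(6 - 2))*((1/2)/(-17)) = (1*4)*((1/2)*(-1/17)) = 4*(-1/34) = -2/17 ≈ -0.11765)
j + f = -1/31248 - 2/17 = -62513/531216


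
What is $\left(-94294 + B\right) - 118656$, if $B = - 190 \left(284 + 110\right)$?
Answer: $-287810$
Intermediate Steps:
$B = -74860$ ($B = \left(-190\right) 394 = -74860$)
$\left(-94294 + B\right) - 118656 = \left(-94294 - 74860\right) - 118656 = -169154 - 118656 = -287810$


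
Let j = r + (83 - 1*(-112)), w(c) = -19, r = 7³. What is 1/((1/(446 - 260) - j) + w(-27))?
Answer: -186/103601 ≈ -0.0017953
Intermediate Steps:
r = 343
j = 538 (j = 343 + (83 - 1*(-112)) = 343 + (83 + 112) = 343 + 195 = 538)
1/((1/(446 - 260) - j) + w(-27)) = 1/((1/(446 - 260) - 1*538) - 19) = 1/((1/186 - 538) - 19) = 1/(-100067/186 - 19) = 1/(-103601/186) = -186/103601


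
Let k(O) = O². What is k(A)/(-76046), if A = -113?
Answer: -12769/76046 ≈ -0.16791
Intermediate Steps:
k(A)/(-76046) = (-113)²/(-76046) = 12769*(-1/76046) = -12769/76046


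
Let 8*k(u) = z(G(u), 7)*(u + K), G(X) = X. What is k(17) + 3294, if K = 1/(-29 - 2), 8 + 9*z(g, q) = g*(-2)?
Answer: 610843/186 ≈ 3284.1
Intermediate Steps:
z(g, q) = -8/9 - 2*g/9 (z(g, q) = -8/9 + (g*(-2))/9 = -8/9 + (-2*g)/9 = -8/9 - 2*g/9)
K = -1/31 (K = 1/(-31) = -1/31 ≈ -0.032258)
k(u) = (-8/9 - 2*u/9)*(-1/31 + u)/8 (k(u) = ((-8/9 - 2*u/9)*(u - 1/31))/8 = ((-8/9 - 2*u/9)*(-1/31 + u))/8 = (-8/9 - 2*u/9)*(-1/31 + u)/8)
k(17) + 3294 = -(-1 + 31*17)*(4 + 17)/1116 + 3294 = -1/1116*(-1 + 527)*21 + 3294 = -1/1116*526*21 + 3294 = -1841/186 + 3294 = 610843/186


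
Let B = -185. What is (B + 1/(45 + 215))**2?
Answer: 2313513801/67600 ≈ 34224.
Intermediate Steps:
(B + 1/(45 + 215))**2 = (-185 + 1/(45 + 215))**2 = (-185 + 1/260)**2 = (-48099/260)**2 = 2313513801/67600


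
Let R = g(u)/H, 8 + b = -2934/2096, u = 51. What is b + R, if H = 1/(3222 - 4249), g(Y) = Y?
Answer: -54900947/1048 ≈ -52386.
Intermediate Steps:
H = -1/1027 (H = 1/(-1027) = -1/1027 ≈ -0.00097371)
b = -9851/1048 (b = -8 - 2934/2096 = -8 - 2934*1/2096 = -8 - 1467/1048 = -9851/1048 ≈ -9.3998)
R = -52377 (R = 51/(-1/1027) = 51*(-1027) = -52377)
b + R = -9851/1048 - 52377 = -54900947/1048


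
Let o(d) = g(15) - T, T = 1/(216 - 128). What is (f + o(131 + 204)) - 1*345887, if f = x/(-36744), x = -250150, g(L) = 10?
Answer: -139795202311/404184 ≈ -3.4587e+5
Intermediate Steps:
T = 1/88 ≈ 0.011364
f = 125075/18372 (f = -250150/(-36744) = -250150*(-1/36744) = 125075/18372 ≈ 6.8079)
o(d) = 879/88 (o(d) = 10 - 1*1/88 = 10 - 1/88 = 879/88)
(f + o(131 + 204)) - 1*345887 = (125075/18372 + 879/88) - 1*345887 = 6788897/404184 - 345887 = -139795202311/404184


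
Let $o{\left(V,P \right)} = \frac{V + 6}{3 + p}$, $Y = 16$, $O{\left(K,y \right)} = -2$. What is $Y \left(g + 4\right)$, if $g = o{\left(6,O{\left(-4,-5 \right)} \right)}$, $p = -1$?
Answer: $160$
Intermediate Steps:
$o{\left(V,P \right)} = 3 + \frac{V}{2}$ ($o{\left(V,P \right)} = \frac{V + 6}{3 - 1} = \frac{6 + V}{2} = \left(6 + V\right) \frac{1}{2} = 3 + \frac{V}{2}$)
$g = 6$ ($g = 3 + \frac{1}{2} \cdot 6 = 3 + 3 = 6$)
$Y \left(g + 4\right) = 16 \left(6 + 4\right) = 16 \cdot 10 = 160$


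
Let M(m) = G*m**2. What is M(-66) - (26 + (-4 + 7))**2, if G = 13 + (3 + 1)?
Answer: 73211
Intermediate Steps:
G = 17 (G = 13 + 4 = 17)
M(m) = 17*m**2
M(-66) - (26 + (-4 + 7))**2 = 17*(-66)**2 - (26 + (-4 + 7))**2 = 17*4356 - (26 + 3)**2 = 74052 - 1*29**2 = 74052 - 1*841 = 74052 - 841 = 73211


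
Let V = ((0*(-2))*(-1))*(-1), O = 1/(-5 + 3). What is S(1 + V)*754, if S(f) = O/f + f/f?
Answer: 377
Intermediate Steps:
O = -½ (O = 1/(-2) = -½ ≈ -0.50000)
V = 0 (V = (0*(-1))*(-1) = 0*(-1) = 0)
S(f) = 1 - 1/(2*f) (S(f) = -1/(2*f) + f/f = -1/(2*f) + 1 = 1 - 1/(2*f))
S(1 + V)*754 = ((-½ + (1 + 0))/(1 + 0))*754 = ((-½ + 1)/1)*754 = (1*(½))*754 = (½)*754 = 377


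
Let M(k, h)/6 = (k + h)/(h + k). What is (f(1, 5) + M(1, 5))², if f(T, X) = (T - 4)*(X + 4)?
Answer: 441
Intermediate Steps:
f(T, X) = (-4 + T)*(4 + X)
M(k, h) = 6 (M(k, h) = 6*((k + h)/(h + k)) = 6*((h + k)/(h + k)) = 6*1 = 6)
(f(1, 5) + M(1, 5))² = ((-16 - 4*5 + 4*1 + 1*5) + 6)² = ((-16 - 20 + 4 + 5) + 6)² = (-27 + 6)² = (-21)² = 441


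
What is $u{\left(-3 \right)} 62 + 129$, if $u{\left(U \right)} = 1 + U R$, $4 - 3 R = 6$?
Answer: $315$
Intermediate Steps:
$R = - \frac{2}{3}$ ($R = \frac{4}{3} - 2 = - \frac{2}{3} \approx -0.66667$)
$u{\left(U \right)} = 1 - \frac{2 U}{3}$ ($u{\left(U \right)} = 1 + U \left(- \frac{2}{3}\right) = 1 - \frac{2 U}{3}$)
$u{\left(-3 \right)} 62 + 129 = \left(1 - -2\right) 62 + 129 = \left(1 + 2\right) 62 + 129 = 3 \cdot 62 + 129 = 186 + 129 = 315$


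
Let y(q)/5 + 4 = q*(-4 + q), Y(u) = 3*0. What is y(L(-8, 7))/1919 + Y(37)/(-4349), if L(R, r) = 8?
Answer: 140/1919 ≈ 0.072955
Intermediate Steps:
Y(u) = 0
y(q) = -20 + 5*q*(-4 + q) (y(q) = -20 + 5*(q*(-4 + q)) = -20 + 5*q*(-4 + q))
y(L(-8, 7))/1919 + Y(37)/(-4349) = (-20 - 20*8 + 5*8²)/1919 + 0/(-4349) = (-20 - 160 + 5*64)*(1/1919) + 0*(-1/4349) = (-20 - 160 + 320)*(1/1919) + 0 = 140*(1/1919) + 0 = 140/1919 + 0 = 140/1919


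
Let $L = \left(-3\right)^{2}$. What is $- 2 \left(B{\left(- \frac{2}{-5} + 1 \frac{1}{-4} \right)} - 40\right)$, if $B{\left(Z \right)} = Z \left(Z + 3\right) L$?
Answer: $\frac{14299}{200} \approx 71.495$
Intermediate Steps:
$L = 9$
$B{\left(Z \right)} = 9 Z \left(3 + Z\right)$ ($B{\left(Z \right)} = Z \left(Z + 3\right) 9 = Z \left(3 + Z\right) 9 = 9 Z \left(3 + Z\right)$)
$- 2 \left(B{\left(- \frac{2}{-5} + 1 \frac{1}{-4} \right)} - 40\right) = - 2 \left(9 \left(- \frac{2}{-5} + 1 \frac{1}{-4}\right) \left(3 + \left(- \frac{2}{-5} + 1 \frac{1}{-4}\right)\right) - 40\right) = - 2 \left(9 \left(\left(-2\right) \left(- \frac{1}{5}\right) + 1 \left(- \frac{1}{4}\right)\right) \left(3 + \left(\left(-2\right) \left(- \frac{1}{5}\right) + 1 \left(- \frac{1}{4}\right)\right)\right) - 40\right) = - 2 \left(9 \left(\frac{2}{5} - \frac{1}{4}\right) \left(3 + \left(\frac{2}{5} - \frac{1}{4}\right)\right) - 40\right) = - 2 \left(9 \cdot \frac{3}{20} \left(3 + \frac{3}{20}\right) - 40\right) = - 2 \left(9 \cdot \frac{3}{20} \cdot \frac{63}{20} - 40\right) = - 2 \left(\frac{1701}{400} - 40\right) = \left(-2\right) \left(- \frac{14299}{400}\right) = \frac{14299}{200}$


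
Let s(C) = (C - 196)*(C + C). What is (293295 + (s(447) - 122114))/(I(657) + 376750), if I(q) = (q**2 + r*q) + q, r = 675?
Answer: 395575/1252531 ≈ 0.31582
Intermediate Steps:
s(C) = 2*C*(-196 + C) (s(C) = (-196 + C)*(2*C) = 2*C*(-196 + C))
I(q) = q**2 + 676*q (I(q) = (q**2 + 675*q) + q = q**2 + 676*q)
(293295 + (s(447) - 122114))/(I(657) + 376750) = (293295 + (2*447*(-196 + 447) - 122114))/(657*(676 + 657) + 376750) = (293295 + (2*447*251 - 122114))/(657*1333 + 376750) = (293295 + (224394 - 122114))/(875781 + 376750) = (293295 + 102280)/1252531 = 395575*(1/1252531) = 395575/1252531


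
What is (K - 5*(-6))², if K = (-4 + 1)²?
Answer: 1521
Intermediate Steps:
K = 9 (K = (-3)² = 9)
(K - 5*(-6))² = (9 - 5*(-6))² = (9 + 30)² = 39² = 1521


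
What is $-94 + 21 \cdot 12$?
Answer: $158$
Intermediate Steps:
$-94 + 21 \cdot 12 = -94 + 252 = 158$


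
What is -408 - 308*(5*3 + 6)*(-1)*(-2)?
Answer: -13344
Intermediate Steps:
-408 - 308*(5*3 + 6)*(-1)*(-2) = -408 - 308*(15 + 6)*(-1)*(-2) = -408 - 308*21*(-1)*(-2) = -408 - (-6468)*(-2) = -408 - 308*42 = -408 - 12936 = -13344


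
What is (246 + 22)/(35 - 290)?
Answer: -268/255 ≈ -1.0510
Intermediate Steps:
(246 + 22)/(35 - 290) = 268/(-255) = 268*(-1/255) = -268/255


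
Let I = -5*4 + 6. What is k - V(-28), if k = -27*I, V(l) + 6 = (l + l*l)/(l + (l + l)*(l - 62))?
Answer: 68709/179 ≈ 383.85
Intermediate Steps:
I = -14 (I = -20 + 6 = -14)
V(l) = -6 + (l + l**2)/(l + 2*l*(-62 + l)) (V(l) = -6 + (l + l*l)/(l + (l + l)*(l - 62)) = -6 + (l + l**2)/(l + (2*l)*(-62 + l)) = -6 + (l + l**2)/(l + 2*l*(-62 + l)))
k = 378 (k = -27*(-14) = 378)
k - V(-28) = 378 - (739 - 11*(-28))/(-123 + 2*(-28)) = 378 - (739 + 308)/(-123 - 56) = 378 - 1047/(-179) = 378 - (-1)*1047/179 = 378 - 1*(-1047/179) = 378 + 1047/179 = 68709/179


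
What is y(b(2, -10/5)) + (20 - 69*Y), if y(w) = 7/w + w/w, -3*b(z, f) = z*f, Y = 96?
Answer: -26391/4 ≈ -6597.8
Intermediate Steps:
b(z, f) = -f*z/3 (b(z, f) = -z*f/3 = -f*z/3)
y(w) = 1 + 7/w (y(w) = 7/w + 1 = 1 + 7/w)
y(b(2, -10/5)) + (20 - 69*Y) = (7 - 1/3*(-10/5)*2)/((-1/3*(-10/5)*2)) + (20 - 69*96) = (7 - 1/3*(-10*1/5)*2)/((-1/3*(-10*1/5)*2)) + (20 - 6624) = (7 - 1/3*(-2)*2)/((-1/3*(-2)*2)) - 6604 = (7 + 4/3)/(4/3) - 6604 = (3/4)*(25/3) - 6604 = 25/4 - 6604 = -26391/4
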